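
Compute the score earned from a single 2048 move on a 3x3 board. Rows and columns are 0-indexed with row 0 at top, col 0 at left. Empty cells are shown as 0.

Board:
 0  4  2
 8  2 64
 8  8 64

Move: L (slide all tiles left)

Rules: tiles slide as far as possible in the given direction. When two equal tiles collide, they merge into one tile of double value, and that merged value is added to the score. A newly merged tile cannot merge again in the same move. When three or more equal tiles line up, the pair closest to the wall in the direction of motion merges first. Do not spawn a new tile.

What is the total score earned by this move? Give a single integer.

Answer: 16

Derivation:
Slide left:
row 0: [0, 4, 2] -> [4, 2, 0]  score +0 (running 0)
row 1: [8, 2, 64] -> [8, 2, 64]  score +0 (running 0)
row 2: [8, 8, 64] -> [16, 64, 0]  score +16 (running 16)
Board after move:
 4  2  0
 8  2 64
16 64  0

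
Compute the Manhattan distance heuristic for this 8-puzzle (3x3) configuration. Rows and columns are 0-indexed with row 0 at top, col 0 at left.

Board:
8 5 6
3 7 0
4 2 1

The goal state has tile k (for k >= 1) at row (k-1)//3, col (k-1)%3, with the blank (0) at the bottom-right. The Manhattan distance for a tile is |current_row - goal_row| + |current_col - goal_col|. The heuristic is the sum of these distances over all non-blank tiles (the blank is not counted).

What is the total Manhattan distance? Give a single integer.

Answer: 17

Derivation:
Tile 8: at (0,0), goal (2,1), distance |0-2|+|0-1| = 3
Tile 5: at (0,1), goal (1,1), distance |0-1|+|1-1| = 1
Tile 6: at (0,2), goal (1,2), distance |0-1|+|2-2| = 1
Tile 3: at (1,0), goal (0,2), distance |1-0|+|0-2| = 3
Tile 7: at (1,1), goal (2,0), distance |1-2|+|1-0| = 2
Tile 4: at (2,0), goal (1,0), distance |2-1|+|0-0| = 1
Tile 2: at (2,1), goal (0,1), distance |2-0|+|1-1| = 2
Tile 1: at (2,2), goal (0,0), distance |2-0|+|2-0| = 4
Sum: 3 + 1 + 1 + 3 + 2 + 1 + 2 + 4 = 17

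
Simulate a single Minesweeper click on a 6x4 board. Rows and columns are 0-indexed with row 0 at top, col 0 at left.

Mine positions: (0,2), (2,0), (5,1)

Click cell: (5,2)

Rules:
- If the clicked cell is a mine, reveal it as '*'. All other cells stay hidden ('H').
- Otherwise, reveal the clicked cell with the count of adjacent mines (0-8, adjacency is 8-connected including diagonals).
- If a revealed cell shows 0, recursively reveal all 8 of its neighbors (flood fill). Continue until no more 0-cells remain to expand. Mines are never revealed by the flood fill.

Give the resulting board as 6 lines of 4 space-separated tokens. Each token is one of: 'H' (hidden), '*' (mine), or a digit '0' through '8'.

H H H H
H H H H
H H H H
H H H H
H H H H
H H 1 H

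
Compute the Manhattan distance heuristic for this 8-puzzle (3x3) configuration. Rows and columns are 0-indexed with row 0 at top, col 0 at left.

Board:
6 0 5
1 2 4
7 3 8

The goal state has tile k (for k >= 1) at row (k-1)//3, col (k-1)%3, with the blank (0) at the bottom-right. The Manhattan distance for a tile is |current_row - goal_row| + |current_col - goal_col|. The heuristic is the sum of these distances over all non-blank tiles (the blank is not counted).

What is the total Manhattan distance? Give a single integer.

Answer: 13

Derivation:
Tile 6: at (0,0), goal (1,2), distance |0-1|+|0-2| = 3
Tile 5: at (0,2), goal (1,1), distance |0-1|+|2-1| = 2
Tile 1: at (1,0), goal (0,0), distance |1-0|+|0-0| = 1
Tile 2: at (1,1), goal (0,1), distance |1-0|+|1-1| = 1
Tile 4: at (1,2), goal (1,0), distance |1-1|+|2-0| = 2
Tile 7: at (2,0), goal (2,0), distance |2-2|+|0-0| = 0
Tile 3: at (2,1), goal (0,2), distance |2-0|+|1-2| = 3
Tile 8: at (2,2), goal (2,1), distance |2-2|+|2-1| = 1
Sum: 3 + 2 + 1 + 1 + 2 + 0 + 3 + 1 = 13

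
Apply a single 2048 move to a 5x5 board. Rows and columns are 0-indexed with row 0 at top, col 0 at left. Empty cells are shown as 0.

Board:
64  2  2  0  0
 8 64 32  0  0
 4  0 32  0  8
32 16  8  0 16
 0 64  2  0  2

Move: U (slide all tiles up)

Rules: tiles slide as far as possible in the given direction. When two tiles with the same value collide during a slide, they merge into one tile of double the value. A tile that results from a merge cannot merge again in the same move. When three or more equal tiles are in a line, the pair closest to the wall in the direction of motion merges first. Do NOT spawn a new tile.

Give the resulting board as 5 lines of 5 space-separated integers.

Answer: 64  2  2  0  8
 8 64 64  0 16
 4 16  8  0  2
32 64  2  0  0
 0  0  0  0  0

Derivation:
Slide up:
col 0: [64, 8, 4, 32, 0] -> [64, 8, 4, 32, 0]
col 1: [2, 64, 0, 16, 64] -> [2, 64, 16, 64, 0]
col 2: [2, 32, 32, 8, 2] -> [2, 64, 8, 2, 0]
col 3: [0, 0, 0, 0, 0] -> [0, 0, 0, 0, 0]
col 4: [0, 0, 8, 16, 2] -> [8, 16, 2, 0, 0]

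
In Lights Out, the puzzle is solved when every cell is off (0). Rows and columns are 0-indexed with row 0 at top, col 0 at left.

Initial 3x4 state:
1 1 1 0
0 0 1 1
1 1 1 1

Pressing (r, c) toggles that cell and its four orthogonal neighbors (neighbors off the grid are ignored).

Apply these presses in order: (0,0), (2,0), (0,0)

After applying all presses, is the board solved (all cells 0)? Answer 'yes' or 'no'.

Answer: no

Derivation:
After press 1 at (0,0):
0 0 1 0
1 0 1 1
1 1 1 1

After press 2 at (2,0):
0 0 1 0
0 0 1 1
0 0 1 1

After press 3 at (0,0):
1 1 1 0
1 0 1 1
0 0 1 1

Lights still on: 8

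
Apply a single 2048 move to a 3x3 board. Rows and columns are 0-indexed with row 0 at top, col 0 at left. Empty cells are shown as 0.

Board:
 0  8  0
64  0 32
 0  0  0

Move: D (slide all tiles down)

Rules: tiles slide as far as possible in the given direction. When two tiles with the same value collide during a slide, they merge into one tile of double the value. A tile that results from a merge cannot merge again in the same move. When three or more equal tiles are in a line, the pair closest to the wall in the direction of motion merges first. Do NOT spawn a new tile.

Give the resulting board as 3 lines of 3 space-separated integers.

Answer:  0  0  0
 0  0  0
64  8 32

Derivation:
Slide down:
col 0: [0, 64, 0] -> [0, 0, 64]
col 1: [8, 0, 0] -> [0, 0, 8]
col 2: [0, 32, 0] -> [0, 0, 32]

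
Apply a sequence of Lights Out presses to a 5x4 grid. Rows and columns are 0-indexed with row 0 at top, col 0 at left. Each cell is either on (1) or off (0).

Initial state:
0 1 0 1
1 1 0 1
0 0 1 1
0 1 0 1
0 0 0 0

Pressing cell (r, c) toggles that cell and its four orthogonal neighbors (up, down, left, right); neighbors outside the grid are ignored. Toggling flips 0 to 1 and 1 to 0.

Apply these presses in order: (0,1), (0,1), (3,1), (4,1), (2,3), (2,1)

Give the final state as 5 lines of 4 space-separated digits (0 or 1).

Answer: 0 1 0 1
1 0 0 0
1 0 1 0
1 0 1 0
1 0 1 0

Derivation:
After press 1 at (0,1):
1 0 1 1
1 0 0 1
0 0 1 1
0 1 0 1
0 0 0 0

After press 2 at (0,1):
0 1 0 1
1 1 0 1
0 0 1 1
0 1 0 1
0 0 0 0

After press 3 at (3,1):
0 1 0 1
1 1 0 1
0 1 1 1
1 0 1 1
0 1 0 0

After press 4 at (4,1):
0 1 0 1
1 1 0 1
0 1 1 1
1 1 1 1
1 0 1 0

After press 5 at (2,3):
0 1 0 1
1 1 0 0
0 1 0 0
1 1 1 0
1 0 1 0

After press 6 at (2,1):
0 1 0 1
1 0 0 0
1 0 1 0
1 0 1 0
1 0 1 0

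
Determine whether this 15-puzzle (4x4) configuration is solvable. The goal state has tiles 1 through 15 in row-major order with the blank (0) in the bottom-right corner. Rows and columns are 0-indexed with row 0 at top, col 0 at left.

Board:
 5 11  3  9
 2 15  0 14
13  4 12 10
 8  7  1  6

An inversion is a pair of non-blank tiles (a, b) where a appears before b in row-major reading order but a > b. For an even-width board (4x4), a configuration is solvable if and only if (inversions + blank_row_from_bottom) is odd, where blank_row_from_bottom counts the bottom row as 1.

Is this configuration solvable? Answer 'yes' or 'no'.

Inversions: 61
Blank is in row 1 (0-indexed from top), which is row 3 counting from the bottom (bottom = 1).
61 + 3 = 64, which is even, so the puzzle is not solvable.

Answer: no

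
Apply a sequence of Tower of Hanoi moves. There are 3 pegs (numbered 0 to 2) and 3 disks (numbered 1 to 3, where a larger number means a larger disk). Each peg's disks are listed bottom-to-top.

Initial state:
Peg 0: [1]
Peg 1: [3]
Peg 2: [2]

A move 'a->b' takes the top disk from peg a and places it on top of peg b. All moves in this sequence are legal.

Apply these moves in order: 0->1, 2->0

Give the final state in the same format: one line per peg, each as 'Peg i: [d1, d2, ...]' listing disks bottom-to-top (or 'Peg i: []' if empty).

After move 1 (0->1):
Peg 0: []
Peg 1: [3, 1]
Peg 2: [2]

After move 2 (2->0):
Peg 0: [2]
Peg 1: [3, 1]
Peg 2: []

Answer: Peg 0: [2]
Peg 1: [3, 1]
Peg 2: []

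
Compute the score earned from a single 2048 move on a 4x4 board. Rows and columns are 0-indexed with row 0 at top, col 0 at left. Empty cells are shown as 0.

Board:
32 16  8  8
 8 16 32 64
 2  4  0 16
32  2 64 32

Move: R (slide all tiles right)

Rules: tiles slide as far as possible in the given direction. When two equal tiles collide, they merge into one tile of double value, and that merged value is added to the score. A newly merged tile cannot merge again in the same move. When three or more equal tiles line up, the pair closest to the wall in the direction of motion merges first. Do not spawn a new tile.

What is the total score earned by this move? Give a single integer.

Slide right:
row 0: [32, 16, 8, 8] -> [0, 32, 16, 16]  score +16 (running 16)
row 1: [8, 16, 32, 64] -> [8, 16, 32, 64]  score +0 (running 16)
row 2: [2, 4, 0, 16] -> [0, 2, 4, 16]  score +0 (running 16)
row 3: [32, 2, 64, 32] -> [32, 2, 64, 32]  score +0 (running 16)
Board after move:
 0 32 16 16
 8 16 32 64
 0  2  4 16
32  2 64 32

Answer: 16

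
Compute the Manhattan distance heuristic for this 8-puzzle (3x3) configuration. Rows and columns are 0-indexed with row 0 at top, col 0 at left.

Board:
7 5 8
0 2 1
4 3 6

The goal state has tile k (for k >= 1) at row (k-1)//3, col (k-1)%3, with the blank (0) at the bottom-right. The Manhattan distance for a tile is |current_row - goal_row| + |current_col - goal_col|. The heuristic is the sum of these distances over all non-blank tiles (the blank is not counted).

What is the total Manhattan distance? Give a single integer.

Answer: 15

Derivation:
Tile 7: at (0,0), goal (2,0), distance |0-2|+|0-0| = 2
Tile 5: at (0,1), goal (1,1), distance |0-1|+|1-1| = 1
Tile 8: at (0,2), goal (2,1), distance |0-2|+|2-1| = 3
Tile 2: at (1,1), goal (0,1), distance |1-0|+|1-1| = 1
Tile 1: at (1,2), goal (0,0), distance |1-0|+|2-0| = 3
Tile 4: at (2,0), goal (1,0), distance |2-1|+|0-0| = 1
Tile 3: at (2,1), goal (0,2), distance |2-0|+|1-2| = 3
Tile 6: at (2,2), goal (1,2), distance |2-1|+|2-2| = 1
Sum: 2 + 1 + 3 + 1 + 3 + 1 + 3 + 1 = 15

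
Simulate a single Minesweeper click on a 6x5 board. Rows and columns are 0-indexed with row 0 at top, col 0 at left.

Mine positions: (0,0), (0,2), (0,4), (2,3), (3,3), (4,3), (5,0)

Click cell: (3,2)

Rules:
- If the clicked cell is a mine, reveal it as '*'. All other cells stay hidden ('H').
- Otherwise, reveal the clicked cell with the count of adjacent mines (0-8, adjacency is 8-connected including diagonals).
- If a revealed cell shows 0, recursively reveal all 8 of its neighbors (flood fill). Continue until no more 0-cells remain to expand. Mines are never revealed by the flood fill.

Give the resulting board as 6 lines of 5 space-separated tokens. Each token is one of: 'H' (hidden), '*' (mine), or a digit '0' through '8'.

H H H H H
H H H H H
H H H H H
H H 3 H H
H H H H H
H H H H H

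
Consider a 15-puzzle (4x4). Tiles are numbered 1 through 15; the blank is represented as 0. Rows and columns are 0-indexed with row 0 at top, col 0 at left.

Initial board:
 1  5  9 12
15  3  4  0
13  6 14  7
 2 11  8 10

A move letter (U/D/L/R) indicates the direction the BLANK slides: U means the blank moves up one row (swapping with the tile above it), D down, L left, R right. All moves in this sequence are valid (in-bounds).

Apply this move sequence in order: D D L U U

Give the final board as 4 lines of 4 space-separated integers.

Answer:  1  5  9 12
15  3  0  7
13  6  4 10
 2 11 14  8

Derivation:
After move 1 (D):
 1  5  9 12
15  3  4  7
13  6 14  0
 2 11  8 10

After move 2 (D):
 1  5  9 12
15  3  4  7
13  6 14 10
 2 11  8  0

After move 3 (L):
 1  5  9 12
15  3  4  7
13  6 14 10
 2 11  0  8

After move 4 (U):
 1  5  9 12
15  3  4  7
13  6  0 10
 2 11 14  8

After move 5 (U):
 1  5  9 12
15  3  0  7
13  6  4 10
 2 11 14  8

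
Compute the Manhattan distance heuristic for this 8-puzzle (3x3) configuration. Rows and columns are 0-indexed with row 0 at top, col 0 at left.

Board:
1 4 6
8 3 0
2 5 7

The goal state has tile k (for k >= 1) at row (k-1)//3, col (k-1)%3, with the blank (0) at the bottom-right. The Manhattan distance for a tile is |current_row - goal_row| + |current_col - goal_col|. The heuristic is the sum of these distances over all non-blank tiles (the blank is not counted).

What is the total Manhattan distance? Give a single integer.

Answer: 13

Derivation:
Tile 1: (0,0)->(0,0) = 0
Tile 4: (0,1)->(1,0) = 2
Tile 6: (0,2)->(1,2) = 1
Tile 8: (1,0)->(2,1) = 2
Tile 3: (1,1)->(0,2) = 2
Tile 2: (2,0)->(0,1) = 3
Tile 5: (2,1)->(1,1) = 1
Tile 7: (2,2)->(2,0) = 2
Sum: 0 + 2 + 1 + 2 + 2 + 3 + 1 + 2 = 13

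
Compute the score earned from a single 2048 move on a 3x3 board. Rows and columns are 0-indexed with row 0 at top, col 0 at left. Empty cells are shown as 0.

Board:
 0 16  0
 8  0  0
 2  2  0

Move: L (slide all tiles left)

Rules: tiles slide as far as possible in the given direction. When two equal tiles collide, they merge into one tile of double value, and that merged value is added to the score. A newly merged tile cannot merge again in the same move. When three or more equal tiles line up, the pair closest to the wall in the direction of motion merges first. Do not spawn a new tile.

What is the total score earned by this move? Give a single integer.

Slide left:
row 0: [0, 16, 0] -> [16, 0, 0]  score +0 (running 0)
row 1: [8, 0, 0] -> [8, 0, 0]  score +0 (running 0)
row 2: [2, 2, 0] -> [4, 0, 0]  score +4 (running 4)
Board after move:
16  0  0
 8  0  0
 4  0  0

Answer: 4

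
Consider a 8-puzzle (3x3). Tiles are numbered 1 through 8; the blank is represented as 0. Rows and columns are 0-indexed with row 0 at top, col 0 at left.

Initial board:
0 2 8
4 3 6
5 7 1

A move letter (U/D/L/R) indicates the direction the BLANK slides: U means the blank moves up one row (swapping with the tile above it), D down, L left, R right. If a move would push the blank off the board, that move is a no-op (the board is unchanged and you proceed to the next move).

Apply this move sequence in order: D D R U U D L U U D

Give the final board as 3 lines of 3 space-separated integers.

After move 1 (D):
4 2 8
0 3 6
5 7 1

After move 2 (D):
4 2 8
5 3 6
0 7 1

After move 3 (R):
4 2 8
5 3 6
7 0 1

After move 4 (U):
4 2 8
5 0 6
7 3 1

After move 5 (U):
4 0 8
5 2 6
7 3 1

After move 6 (D):
4 2 8
5 0 6
7 3 1

After move 7 (L):
4 2 8
0 5 6
7 3 1

After move 8 (U):
0 2 8
4 5 6
7 3 1

After move 9 (U):
0 2 8
4 5 6
7 3 1

After move 10 (D):
4 2 8
0 5 6
7 3 1

Answer: 4 2 8
0 5 6
7 3 1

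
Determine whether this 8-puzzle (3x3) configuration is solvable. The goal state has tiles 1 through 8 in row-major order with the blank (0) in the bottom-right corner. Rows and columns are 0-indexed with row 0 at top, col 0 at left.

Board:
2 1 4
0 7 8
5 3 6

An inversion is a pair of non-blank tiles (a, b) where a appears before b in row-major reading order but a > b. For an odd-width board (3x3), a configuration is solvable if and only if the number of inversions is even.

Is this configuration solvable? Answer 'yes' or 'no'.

Answer: no

Derivation:
Inversions (pairs i<j in row-major order where tile[i] > tile[j] > 0): 9
9 is odd, so the puzzle is not solvable.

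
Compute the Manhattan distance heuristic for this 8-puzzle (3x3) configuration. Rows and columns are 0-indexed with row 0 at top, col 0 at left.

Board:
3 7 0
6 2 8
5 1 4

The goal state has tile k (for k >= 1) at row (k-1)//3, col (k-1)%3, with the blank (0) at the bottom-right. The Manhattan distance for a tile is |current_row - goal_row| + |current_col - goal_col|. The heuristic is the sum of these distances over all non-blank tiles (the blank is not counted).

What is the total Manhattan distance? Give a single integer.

Answer: 18

Derivation:
Tile 3: (0,0)->(0,2) = 2
Tile 7: (0,1)->(2,0) = 3
Tile 6: (1,0)->(1,2) = 2
Tile 2: (1,1)->(0,1) = 1
Tile 8: (1,2)->(2,1) = 2
Tile 5: (2,0)->(1,1) = 2
Tile 1: (2,1)->(0,0) = 3
Tile 4: (2,2)->(1,0) = 3
Sum: 2 + 3 + 2 + 1 + 2 + 2 + 3 + 3 = 18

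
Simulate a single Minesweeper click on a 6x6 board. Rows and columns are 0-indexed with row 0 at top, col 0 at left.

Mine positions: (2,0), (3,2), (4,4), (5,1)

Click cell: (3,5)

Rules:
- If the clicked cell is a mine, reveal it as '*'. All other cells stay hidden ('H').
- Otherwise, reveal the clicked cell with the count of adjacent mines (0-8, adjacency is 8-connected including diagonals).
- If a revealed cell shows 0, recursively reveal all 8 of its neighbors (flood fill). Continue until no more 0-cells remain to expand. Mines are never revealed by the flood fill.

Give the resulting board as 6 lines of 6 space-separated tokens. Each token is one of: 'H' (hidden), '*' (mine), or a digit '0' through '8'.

H H H H H H
H H H H H H
H H H H H H
H H H H H 1
H H H H H H
H H H H H H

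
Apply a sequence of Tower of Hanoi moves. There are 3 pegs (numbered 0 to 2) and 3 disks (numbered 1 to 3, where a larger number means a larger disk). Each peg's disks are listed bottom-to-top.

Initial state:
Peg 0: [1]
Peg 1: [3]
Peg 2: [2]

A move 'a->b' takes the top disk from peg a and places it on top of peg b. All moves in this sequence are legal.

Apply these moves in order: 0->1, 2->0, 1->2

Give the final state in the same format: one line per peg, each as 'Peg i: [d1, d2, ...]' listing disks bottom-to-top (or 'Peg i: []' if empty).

Answer: Peg 0: [2]
Peg 1: [3]
Peg 2: [1]

Derivation:
After move 1 (0->1):
Peg 0: []
Peg 1: [3, 1]
Peg 2: [2]

After move 2 (2->0):
Peg 0: [2]
Peg 1: [3, 1]
Peg 2: []

After move 3 (1->2):
Peg 0: [2]
Peg 1: [3]
Peg 2: [1]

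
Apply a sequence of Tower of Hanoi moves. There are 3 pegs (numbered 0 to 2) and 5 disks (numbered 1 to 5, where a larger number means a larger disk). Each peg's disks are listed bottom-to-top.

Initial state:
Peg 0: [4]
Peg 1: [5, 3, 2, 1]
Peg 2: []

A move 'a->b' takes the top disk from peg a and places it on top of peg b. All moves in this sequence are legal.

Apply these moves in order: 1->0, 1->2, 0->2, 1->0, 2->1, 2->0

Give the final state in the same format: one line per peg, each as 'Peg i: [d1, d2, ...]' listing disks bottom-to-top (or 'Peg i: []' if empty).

Answer: Peg 0: [4, 3, 2]
Peg 1: [5, 1]
Peg 2: []

Derivation:
After move 1 (1->0):
Peg 0: [4, 1]
Peg 1: [5, 3, 2]
Peg 2: []

After move 2 (1->2):
Peg 0: [4, 1]
Peg 1: [5, 3]
Peg 2: [2]

After move 3 (0->2):
Peg 0: [4]
Peg 1: [5, 3]
Peg 2: [2, 1]

After move 4 (1->0):
Peg 0: [4, 3]
Peg 1: [5]
Peg 2: [2, 1]

After move 5 (2->1):
Peg 0: [4, 3]
Peg 1: [5, 1]
Peg 2: [2]

After move 6 (2->0):
Peg 0: [4, 3, 2]
Peg 1: [5, 1]
Peg 2: []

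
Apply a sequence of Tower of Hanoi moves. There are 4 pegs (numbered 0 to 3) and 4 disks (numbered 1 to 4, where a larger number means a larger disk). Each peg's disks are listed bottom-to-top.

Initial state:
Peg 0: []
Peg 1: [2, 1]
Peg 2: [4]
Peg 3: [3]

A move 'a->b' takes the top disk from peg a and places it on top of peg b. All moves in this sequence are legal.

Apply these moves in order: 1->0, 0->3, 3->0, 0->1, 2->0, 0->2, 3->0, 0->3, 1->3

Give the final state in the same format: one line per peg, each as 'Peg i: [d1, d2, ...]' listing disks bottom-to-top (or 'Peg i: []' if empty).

Answer: Peg 0: []
Peg 1: [2]
Peg 2: [4]
Peg 3: [3, 1]

Derivation:
After move 1 (1->0):
Peg 0: [1]
Peg 1: [2]
Peg 2: [4]
Peg 3: [3]

After move 2 (0->3):
Peg 0: []
Peg 1: [2]
Peg 2: [4]
Peg 3: [3, 1]

After move 3 (3->0):
Peg 0: [1]
Peg 1: [2]
Peg 2: [4]
Peg 3: [3]

After move 4 (0->1):
Peg 0: []
Peg 1: [2, 1]
Peg 2: [4]
Peg 3: [3]

After move 5 (2->0):
Peg 0: [4]
Peg 1: [2, 1]
Peg 2: []
Peg 3: [3]

After move 6 (0->2):
Peg 0: []
Peg 1: [2, 1]
Peg 2: [4]
Peg 3: [3]

After move 7 (3->0):
Peg 0: [3]
Peg 1: [2, 1]
Peg 2: [4]
Peg 3: []

After move 8 (0->3):
Peg 0: []
Peg 1: [2, 1]
Peg 2: [4]
Peg 3: [3]

After move 9 (1->3):
Peg 0: []
Peg 1: [2]
Peg 2: [4]
Peg 3: [3, 1]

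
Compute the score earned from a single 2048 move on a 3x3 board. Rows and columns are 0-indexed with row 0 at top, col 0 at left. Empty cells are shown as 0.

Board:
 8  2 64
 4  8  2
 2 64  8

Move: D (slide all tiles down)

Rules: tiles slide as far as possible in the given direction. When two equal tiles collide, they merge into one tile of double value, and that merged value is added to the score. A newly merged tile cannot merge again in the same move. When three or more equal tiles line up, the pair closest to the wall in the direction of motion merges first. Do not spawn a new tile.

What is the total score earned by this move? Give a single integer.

Answer: 0

Derivation:
Slide down:
col 0: [8, 4, 2] -> [8, 4, 2]  score +0 (running 0)
col 1: [2, 8, 64] -> [2, 8, 64]  score +0 (running 0)
col 2: [64, 2, 8] -> [64, 2, 8]  score +0 (running 0)
Board after move:
 8  2 64
 4  8  2
 2 64  8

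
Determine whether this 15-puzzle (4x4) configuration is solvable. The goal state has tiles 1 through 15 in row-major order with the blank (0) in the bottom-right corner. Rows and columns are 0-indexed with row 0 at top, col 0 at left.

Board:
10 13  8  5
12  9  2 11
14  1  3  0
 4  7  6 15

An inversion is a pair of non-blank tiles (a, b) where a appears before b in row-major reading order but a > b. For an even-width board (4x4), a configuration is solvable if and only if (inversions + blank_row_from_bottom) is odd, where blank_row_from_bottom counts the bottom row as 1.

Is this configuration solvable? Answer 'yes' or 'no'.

Inversions: 57
Blank is in row 2 (0-indexed from top), which is row 2 counting from the bottom (bottom = 1).
57 + 2 = 59, which is odd, so the puzzle is solvable.

Answer: yes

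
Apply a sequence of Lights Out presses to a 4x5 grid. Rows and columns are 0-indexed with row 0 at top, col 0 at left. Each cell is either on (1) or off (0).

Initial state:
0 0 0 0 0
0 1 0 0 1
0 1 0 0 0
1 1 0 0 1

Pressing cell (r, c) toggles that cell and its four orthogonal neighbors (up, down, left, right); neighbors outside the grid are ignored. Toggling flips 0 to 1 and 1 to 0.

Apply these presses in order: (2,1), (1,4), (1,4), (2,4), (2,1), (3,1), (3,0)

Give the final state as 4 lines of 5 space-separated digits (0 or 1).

After press 1 at (2,1):
0 0 0 0 0
0 0 0 0 1
1 0 1 0 0
1 0 0 0 1

After press 2 at (1,4):
0 0 0 0 1
0 0 0 1 0
1 0 1 0 1
1 0 0 0 1

After press 3 at (1,4):
0 0 0 0 0
0 0 0 0 1
1 0 1 0 0
1 0 0 0 1

After press 4 at (2,4):
0 0 0 0 0
0 0 0 0 0
1 0 1 1 1
1 0 0 0 0

After press 5 at (2,1):
0 0 0 0 0
0 1 0 0 0
0 1 0 1 1
1 1 0 0 0

After press 6 at (3,1):
0 0 0 0 0
0 1 0 0 0
0 0 0 1 1
0 0 1 0 0

After press 7 at (3,0):
0 0 0 0 0
0 1 0 0 0
1 0 0 1 1
1 1 1 0 0

Answer: 0 0 0 0 0
0 1 0 0 0
1 0 0 1 1
1 1 1 0 0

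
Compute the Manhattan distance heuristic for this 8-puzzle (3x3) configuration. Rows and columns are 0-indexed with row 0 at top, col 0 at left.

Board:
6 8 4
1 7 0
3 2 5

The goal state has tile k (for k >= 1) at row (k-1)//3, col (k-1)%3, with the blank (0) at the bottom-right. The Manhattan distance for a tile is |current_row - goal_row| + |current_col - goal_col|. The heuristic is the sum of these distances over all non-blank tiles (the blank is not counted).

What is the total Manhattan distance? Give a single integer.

Tile 6: at (0,0), goal (1,2), distance |0-1|+|0-2| = 3
Tile 8: at (0,1), goal (2,1), distance |0-2|+|1-1| = 2
Tile 4: at (0,2), goal (1,0), distance |0-1|+|2-0| = 3
Tile 1: at (1,0), goal (0,0), distance |1-0|+|0-0| = 1
Tile 7: at (1,1), goal (2,0), distance |1-2|+|1-0| = 2
Tile 3: at (2,0), goal (0,2), distance |2-0|+|0-2| = 4
Tile 2: at (2,1), goal (0,1), distance |2-0|+|1-1| = 2
Tile 5: at (2,2), goal (1,1), distance |2-1|+|2-1| = 2
Sum: 3 + 2 + 3 + 1 + 2 + 4 + 2 + 2 = 19

Answer: 19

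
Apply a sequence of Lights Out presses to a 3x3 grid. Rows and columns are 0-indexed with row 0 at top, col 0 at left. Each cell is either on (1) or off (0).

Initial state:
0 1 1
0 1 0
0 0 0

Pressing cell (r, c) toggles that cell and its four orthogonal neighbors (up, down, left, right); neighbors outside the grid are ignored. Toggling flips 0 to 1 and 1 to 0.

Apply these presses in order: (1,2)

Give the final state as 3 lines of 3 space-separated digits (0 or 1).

After press 1 at (1,2):
0 1 0
0 0 1
0 0 1

Answer: 0 1 0
0 0 1
0 0 1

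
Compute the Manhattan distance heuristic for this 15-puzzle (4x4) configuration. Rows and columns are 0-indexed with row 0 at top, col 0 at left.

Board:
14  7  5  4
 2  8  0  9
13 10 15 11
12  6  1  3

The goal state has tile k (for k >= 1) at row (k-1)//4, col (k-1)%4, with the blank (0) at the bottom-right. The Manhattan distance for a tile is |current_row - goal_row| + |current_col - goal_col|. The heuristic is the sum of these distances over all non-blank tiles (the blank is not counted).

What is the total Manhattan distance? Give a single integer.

Tile 14: (0,0)->(3,1) = 4
Tile 7: (0,1)->(1,2) = 2
Tile 5: (0,2)->(1,0) = 3
Tile 4: (0,3)->(0,3) = 0
Tile 2: (1,0)->(0,1) = 2
Tile 8: (1,1)->(1,3) = 2
Tile 9: (1,3)->(2,0) = 4
Tile 13: (2,0)->(3,0) = 1
Tile 10: (2,1)->(2,1) = 0
Tile 15: (2,2)->(3,2) = 1
Tile 11: (2,3)->(2,2) = 1
Tile 12: (3,0)->(2,3) = 4
Tile 6: (3,1)->(1,1) = 2
Tile 1: (3,2)->(0,0) = 5
Tile 3: (3,3)->(0,2) = 4
Sum: 4 + 2 + 3 + 0 + 2 + 2 + 4 + 1 + 0 + 1 + 1 + 4 + 2 + 5 + 4 = 35

Answer: 35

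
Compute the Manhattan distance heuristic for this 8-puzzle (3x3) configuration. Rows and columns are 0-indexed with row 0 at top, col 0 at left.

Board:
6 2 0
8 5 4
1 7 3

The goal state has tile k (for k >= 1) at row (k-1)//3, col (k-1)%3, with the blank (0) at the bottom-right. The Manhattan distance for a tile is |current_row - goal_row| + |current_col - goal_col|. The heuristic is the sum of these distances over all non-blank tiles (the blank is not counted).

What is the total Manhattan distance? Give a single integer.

Tile 6: at (0,0), goal (1,2), distance |0-1|+|0-2| = 3
Tile 2: at (0,1), goal (0,1), distance |0-0|+|1-1| = 0
Tile 8: at (1,0), goal (2,1), distance |1-2|+|0-1| = 2
Tile 5: at (1,1), goal (1,1), distance |1-1|+|1-1| = 0
Tile 4: at (1,2), goal (1,0), distance |1-1|+|2-0| = 2
Tile 1: at (2,0), goal (0,0), distance |2-0|+|0-0| = 2
Tile 7: at (2,1), goal (2,0), distance |2-2|+|1-0| = 1
Tile 3: at (2,2), goal (0,2), distance |2-0|+|2-2| = 2
Sum: 3 + 0 + 2 + 0 + 2 + 2 + 1 + 2 = 12

Answer: 12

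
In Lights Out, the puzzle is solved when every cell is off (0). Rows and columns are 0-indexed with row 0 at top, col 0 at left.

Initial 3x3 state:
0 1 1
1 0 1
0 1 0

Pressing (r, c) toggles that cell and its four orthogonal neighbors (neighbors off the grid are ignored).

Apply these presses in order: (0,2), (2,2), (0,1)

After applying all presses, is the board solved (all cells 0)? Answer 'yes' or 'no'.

After press 1 at (0,2):
0 0 0
1 0 0
0 1 0

After press 2 at (2,2):
0 0 0
1 0 1
0 0 1

After press 3 at (0,1):
1 1 1
1 1 1
0 0 1

Lights still on: 7

Answer: no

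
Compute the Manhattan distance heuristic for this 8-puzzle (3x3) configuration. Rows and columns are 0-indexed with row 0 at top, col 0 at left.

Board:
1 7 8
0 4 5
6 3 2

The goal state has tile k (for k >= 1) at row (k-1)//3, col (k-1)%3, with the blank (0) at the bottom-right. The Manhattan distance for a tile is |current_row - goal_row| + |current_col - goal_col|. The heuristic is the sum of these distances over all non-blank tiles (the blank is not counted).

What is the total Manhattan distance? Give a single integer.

Answer: 17

Derivation:
Tile 1: at (0,0), goal (0,0), distance |0-0|+|0-0| = 0
Tile 7: at (0,1), goal (2,0), distance |0-2|+|1-0| = 3
Tile 8: at (0,2), goal (2,1), distance |0-2|+|2-1| = 3
Tile 4: at (1,1), goal (1,0), distance |1-1|+|1-0| = 1
Tile 5: at (1,2), goal (1,1), distance |1-1|+|2-1| = 1
Tile 6: at (2,0), goal (1,2), distance |2-1|+|0-2| = 3
Tile 3: at (2,1), goal (0,2), distance |2-0|+|1-2| = 3
Tile 2: at (2,2), goal (0,1), distance |2-0|+|2-1| = 3
Sum: 0 + 3 + 3 + 1 + 1 + 3 + 3 + 3 = 17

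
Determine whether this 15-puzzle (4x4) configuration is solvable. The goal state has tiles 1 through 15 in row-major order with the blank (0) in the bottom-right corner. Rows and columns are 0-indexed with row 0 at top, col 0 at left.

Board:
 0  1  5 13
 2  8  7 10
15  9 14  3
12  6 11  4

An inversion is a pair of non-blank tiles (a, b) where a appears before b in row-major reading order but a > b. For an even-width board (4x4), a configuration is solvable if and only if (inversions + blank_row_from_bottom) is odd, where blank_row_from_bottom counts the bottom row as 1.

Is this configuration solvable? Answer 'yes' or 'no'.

Inversions: 44
Blank is in row 0 (0-indexed from top), which is row 4 counting from the bottom (bottom = 1).
44 + 4 = 48, which is even, so the puzzle is not solvable.

Answer: no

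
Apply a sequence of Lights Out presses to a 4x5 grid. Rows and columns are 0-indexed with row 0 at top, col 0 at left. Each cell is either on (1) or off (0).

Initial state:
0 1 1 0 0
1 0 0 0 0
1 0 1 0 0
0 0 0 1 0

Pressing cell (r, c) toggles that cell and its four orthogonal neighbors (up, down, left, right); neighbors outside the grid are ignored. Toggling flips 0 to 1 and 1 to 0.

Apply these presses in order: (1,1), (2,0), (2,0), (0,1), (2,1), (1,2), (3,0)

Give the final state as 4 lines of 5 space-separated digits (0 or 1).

After press 1 at (1,1):
0 0 1 0 0
0 1 1 0 0
1 1 1 0 0
0 0 0 1 0

After press 2 at (2,0):
0 0 1 0 0
1 1 1 0 0
0 0 1 0 0
1 0 0 1 0

After press 3 at (2,0):
0 0 1 0 0
0 1 1 0 0
1 1 1 0 0
0 0 0 1 0

After press 4 at (0,1):
1 1 0 0 0
0 0 1 0 0
1 1 1 0 0
0 0 0 1 0

After press 5 at (2,1):
1 1 0 0 0
0 1 1 0 0
0 0 0 0 0
0 1 0 1 0

After press 6 at (1,2):
1 1 1 0 0
0 0 0 1 0
0 0 1 0 0
0 1 0 1 0

After press 7 at (3,0):
1 1 1 0 0
0 0 0 1 0
1 0 1 0 0
1 0 0 1 0

Answer: 1 1 1 0 0
0 0 0 1 0
1 0 1 0 0
1 0 0 1 0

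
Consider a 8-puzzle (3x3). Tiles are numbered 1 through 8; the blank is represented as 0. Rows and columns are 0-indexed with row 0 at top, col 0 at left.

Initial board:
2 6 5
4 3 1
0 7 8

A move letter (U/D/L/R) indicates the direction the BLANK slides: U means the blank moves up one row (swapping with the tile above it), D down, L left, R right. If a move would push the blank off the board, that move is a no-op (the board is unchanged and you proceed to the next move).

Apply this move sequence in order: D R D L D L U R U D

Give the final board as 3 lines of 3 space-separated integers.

After move 1 (D):
2 6 5
4 3 1
0 7 8

After move 2 (R):
2 6 5
4 3 1
7 0 8

After move 3 (D):
2 6 5
4 3 1
7 0 8

After move 4 (L):
2 6 5
4 3 1
0 7 8

After move 5 (D):
2 6 5
4 3 1
0 7 8

After move 6 (L):
2 6 5
4 3 1
0 7 8

After move 7 (U):
2 6 5
0 3 1
4 7 8

After move 8 (R):
2 6 5
3 0 1
4 7 8

After move 9 (U):
2 0 5
3 6 1
4 7 8

After move 10 (D):
2 6 5
3 0 1
4 7 8

Answer: 2 6 5
3 0 1
4 7 8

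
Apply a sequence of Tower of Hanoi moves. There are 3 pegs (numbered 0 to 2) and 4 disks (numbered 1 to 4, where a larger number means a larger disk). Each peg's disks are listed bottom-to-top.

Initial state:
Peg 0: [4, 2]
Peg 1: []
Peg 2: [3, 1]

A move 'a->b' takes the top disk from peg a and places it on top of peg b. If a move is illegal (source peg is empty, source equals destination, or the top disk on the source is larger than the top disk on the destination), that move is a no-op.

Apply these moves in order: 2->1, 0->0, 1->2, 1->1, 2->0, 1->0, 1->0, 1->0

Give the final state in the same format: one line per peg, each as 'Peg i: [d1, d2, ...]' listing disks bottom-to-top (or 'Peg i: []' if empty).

Answer: Peg 0: [4, 2, 1]
Peg 1: []
Peg 2: [3]

Derivation:
After move 1 (2->1):
Peg 0: [4, 2]
Peg 1: [1]
Peg 2: [3]

After move 2 (0->0):
Peg 0: [4, 2]
Peg 1: [1]
Peg 2: [3]

After move 3 (1->2):
Peg 0: [4, 2]
Peg 1: []
Peg 2: [3, 1]

After move 4 (1->1):
Peg 0: [4, 2]
Peg 1: []
Peg 2: [3, 1]

After move 5 (2->0):
Peg 0: [4, 2, 1]
Peg 1: []
Peg 2: [3]

After move 6 (1->0):
Peg 0: [4, 2, 1]
Peg 1: []
Peg 2: [3]

After move 7 (1->0):
Peg 0: [4, 2, 1]
Peg 1: []
Peg 2: [3]

After move 8 (1->0):
Peg 0: [4, 2, 1]
Peg 1: []
Peg 2: [3]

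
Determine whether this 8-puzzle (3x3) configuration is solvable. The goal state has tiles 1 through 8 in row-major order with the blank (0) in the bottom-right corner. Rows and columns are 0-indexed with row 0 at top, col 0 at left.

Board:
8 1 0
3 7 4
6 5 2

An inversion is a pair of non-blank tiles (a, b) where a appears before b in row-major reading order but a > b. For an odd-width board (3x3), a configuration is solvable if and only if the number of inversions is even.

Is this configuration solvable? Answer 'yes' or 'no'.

Answer: yes

Derivation:
Inversions (pairs i<j in row-major order where tile[i] > tile[j] > 0): 16
16 is even, so the puzzle is solvable.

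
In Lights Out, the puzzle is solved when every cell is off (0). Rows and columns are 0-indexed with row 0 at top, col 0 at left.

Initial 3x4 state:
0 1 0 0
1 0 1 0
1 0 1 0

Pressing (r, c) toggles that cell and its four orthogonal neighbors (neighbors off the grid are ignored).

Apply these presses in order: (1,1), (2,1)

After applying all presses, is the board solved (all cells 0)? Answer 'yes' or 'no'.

After press 1 at (1,1):
0 0 0 0
0 1 0 0
1 1 1 0

After press 2 at (2,1):
0 0 0 0
0 0 0 0
0 0 0 0

Lights still on: 0

Answer: yes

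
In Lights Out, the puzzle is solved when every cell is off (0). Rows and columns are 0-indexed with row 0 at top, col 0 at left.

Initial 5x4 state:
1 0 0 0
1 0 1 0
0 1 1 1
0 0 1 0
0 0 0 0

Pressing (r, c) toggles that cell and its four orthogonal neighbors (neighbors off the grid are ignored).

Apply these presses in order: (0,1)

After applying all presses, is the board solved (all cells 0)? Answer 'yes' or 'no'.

After press 1 at (0,1):
0 1 1 0
1 1 1 0
0 1 1 1
0 0 1 0
0 0 0 0

Lights still on: 9

Answer: no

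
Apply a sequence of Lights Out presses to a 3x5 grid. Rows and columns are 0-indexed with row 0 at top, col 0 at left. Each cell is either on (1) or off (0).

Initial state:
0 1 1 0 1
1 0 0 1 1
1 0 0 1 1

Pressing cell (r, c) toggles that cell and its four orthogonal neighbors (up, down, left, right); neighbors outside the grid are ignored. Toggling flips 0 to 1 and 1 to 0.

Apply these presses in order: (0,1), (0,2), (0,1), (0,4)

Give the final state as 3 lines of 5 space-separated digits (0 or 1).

After press 1 at (0,1):
1 0 0 0 1
1 1 0 1 1
1 0 0 1 1

After press 2 at (0,2):
1 1 1 1 1
1 1 1 1 1
1 0 0 1 1

After press 3 at (0,1):
0 0 0 1 1
1 0 1 1 1
1 0 0 1 1

After press 4 at (0,4):
0 0 0 0 0
1 0 1 1 0
1 0 0 1 1

Answer: 0 0 0 0 0
1 0 1 1 0
1 0 0 1 1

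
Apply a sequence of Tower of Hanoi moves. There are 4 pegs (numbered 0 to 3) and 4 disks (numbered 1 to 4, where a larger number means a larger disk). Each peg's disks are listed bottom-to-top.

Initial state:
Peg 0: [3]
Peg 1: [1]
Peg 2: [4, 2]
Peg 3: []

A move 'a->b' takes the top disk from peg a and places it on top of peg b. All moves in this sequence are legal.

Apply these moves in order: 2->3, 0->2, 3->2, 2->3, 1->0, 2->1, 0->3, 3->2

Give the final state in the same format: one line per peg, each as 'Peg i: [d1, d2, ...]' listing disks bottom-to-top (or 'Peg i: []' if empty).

Answer: Peg 0: []
Peg 1: [3]
Peg 2: [4, 1]
Peg 3: [2]

Derivation:
After move 1 (2->3):
Peg 0: [3]
Peg 1: [1]
Peg 2: [4]
Peg 3: [2]

After move 2 (0->2):
Peg 0: []
Peg 1: [1]
Peg 2: [4, 3]
Peg 3: [2]

After move 3 (3->2):
Peg 0: []
Peg 1: [1]
Peg 2: [4, 3, 2]
Peg 3: []

After move 4 (2->3):
Peg 0: []
Peg 1: [1]
Peg 2: [4, 3]
Peg 3: [2]

After move 5 (1->0):
Peg 0: [1]
Peg 1: []
Peg 2: [4, 3]
Peg 3: [2]

After move 6 (2->1):
Peg 0: [1]
Peg 1: [3]
Peg 2: [4]
Peg 3: [2]

After move 7 (0->3):
Peg 0: []
Peg 1: [3]
Peg 2: [4]
Peg 3: [2, 1]

After move 8 (3->2):
Peg 0: []
Peg 1: [3]
Peg 2: [4, 1]
Peg 3: [2]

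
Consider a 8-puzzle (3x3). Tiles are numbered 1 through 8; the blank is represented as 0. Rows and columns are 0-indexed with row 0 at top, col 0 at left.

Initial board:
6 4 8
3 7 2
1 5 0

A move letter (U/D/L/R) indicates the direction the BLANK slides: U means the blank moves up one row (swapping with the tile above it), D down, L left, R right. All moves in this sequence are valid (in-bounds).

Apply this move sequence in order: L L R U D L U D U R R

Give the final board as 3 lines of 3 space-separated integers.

After move 1 (L):
6 4 8
3 7 2
1 0 5

After move 2 (L):
6 4 8
3 7 2
0 1 5

After move 3 (R):
6 4 8
3 7 2
1 0 5

After move 4 (U):
6 4 8
3 0 2
1 7 5

After move 5 (D):
6 4 8
3 7 2
1 0 5

After move 6 (L):
6 4 8
3 7 2
0 1 5

After move 7 (U):
6 4 8
0 7 2
3 1 5

After move 8 (D):
6 4 8
3 7 2
0 1 5

After move 9 (U):
6 4 8
0 7 2
3 1 5

After move 10 (R):
6 4 8
7 0 2
3 1 5

After move 11 (R):
6 4 8
7 2 0
3 1 5

Answer: 6 4 8
7 2 0
3 1 5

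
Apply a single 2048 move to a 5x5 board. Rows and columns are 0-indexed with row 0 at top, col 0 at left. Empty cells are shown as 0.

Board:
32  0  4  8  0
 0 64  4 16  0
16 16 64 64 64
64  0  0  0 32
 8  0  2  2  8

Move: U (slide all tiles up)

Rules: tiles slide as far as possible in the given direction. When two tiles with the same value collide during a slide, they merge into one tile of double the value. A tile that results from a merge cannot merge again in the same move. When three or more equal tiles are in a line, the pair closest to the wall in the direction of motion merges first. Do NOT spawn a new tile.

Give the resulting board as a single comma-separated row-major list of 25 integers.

Answer: 32, 64, 8, 8, 64, 16, 16, 64, 16, 32, 64, 0, 2, 64, 8, 8, 0, 0, 2, 0, 0, 0, 0, 0, 0

Derivation:
Slide up:
col 0: [32, 0, 16, 64, 8] -> [32, 16, 64, 8, 0]
col 1: [0, 64, 16, 0, 0] -> [64, 16, 0, 0, 0]
col 2: [4, 4, 64, 0, 2] -> [8, 64, 2, 0, 0]
col 3: [8, 16, 64, 0, 2] -> [8, 16, 64, 2, 0]
col 4: [0, 0, 64, 32, 8] -> [64, 32, 8, 0, 0]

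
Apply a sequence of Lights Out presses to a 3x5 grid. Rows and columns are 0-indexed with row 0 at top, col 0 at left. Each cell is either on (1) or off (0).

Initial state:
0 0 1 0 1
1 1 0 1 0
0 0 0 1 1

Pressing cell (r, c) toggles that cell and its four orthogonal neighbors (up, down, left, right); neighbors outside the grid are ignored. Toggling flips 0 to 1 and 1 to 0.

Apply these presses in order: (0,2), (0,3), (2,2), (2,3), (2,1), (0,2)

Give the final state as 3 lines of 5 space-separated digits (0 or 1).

Answer: 0 0 0 1 0
1 0 1 1 0
1 0 1 1 0

Derivation:
After press 1 at (0,2):
0 1 0 1 1
1 1 1 1 0
0 0 0 1 1

After press 2 at (0,3):
0 1 1 0 0
1 1 1 0 0
0 0 0 1 1

After press 3 at (2,2):
0 1 1 0 0
1 1 0 0 0
0 1 1 0 1

After press 4 at (2,3):
0 1 1 0 0
1 1 0 1 0
0 1 0 1 0

After press 5 at (2,1):
0 1 1 0 0
1 0 0 1 0
1 0 1 1 0

After press 6 at (0,2):
0 0 0 1 0
1 0 1 1 0
1 0 1 1 0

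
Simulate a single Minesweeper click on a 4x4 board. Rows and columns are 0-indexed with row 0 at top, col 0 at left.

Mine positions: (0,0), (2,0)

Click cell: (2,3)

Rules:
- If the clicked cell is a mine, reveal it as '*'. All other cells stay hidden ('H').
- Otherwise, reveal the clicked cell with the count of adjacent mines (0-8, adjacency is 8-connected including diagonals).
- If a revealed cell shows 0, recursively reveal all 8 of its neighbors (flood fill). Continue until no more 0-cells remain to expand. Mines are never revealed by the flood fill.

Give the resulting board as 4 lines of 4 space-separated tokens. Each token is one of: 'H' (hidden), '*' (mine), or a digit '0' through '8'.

H 1 0 0
H 2 0 0
H 1 0 0
H 1 0 0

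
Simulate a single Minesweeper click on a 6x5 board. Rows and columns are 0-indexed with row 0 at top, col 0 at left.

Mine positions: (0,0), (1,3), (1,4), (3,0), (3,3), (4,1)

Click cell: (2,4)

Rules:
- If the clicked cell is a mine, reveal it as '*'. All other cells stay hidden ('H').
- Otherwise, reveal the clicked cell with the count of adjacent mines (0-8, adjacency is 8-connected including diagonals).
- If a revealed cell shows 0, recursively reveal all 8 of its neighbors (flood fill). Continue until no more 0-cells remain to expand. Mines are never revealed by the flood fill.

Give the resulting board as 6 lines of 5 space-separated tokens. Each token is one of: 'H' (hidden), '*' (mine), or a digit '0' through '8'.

H H H H H
H H H H H
H H H H 3
H H H H H
H H H H H
H H H H H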